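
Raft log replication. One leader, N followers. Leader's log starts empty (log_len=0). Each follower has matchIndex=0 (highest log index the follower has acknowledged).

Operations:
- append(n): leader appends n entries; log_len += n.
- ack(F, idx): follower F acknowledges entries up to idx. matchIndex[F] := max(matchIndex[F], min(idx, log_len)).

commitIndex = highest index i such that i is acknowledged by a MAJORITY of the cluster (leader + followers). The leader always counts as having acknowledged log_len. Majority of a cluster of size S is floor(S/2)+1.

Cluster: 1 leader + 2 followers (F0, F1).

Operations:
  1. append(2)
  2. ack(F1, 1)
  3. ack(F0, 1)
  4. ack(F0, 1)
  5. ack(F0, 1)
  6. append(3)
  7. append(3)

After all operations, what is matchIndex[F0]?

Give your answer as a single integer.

Answer: 1

Derivation:
Op 1: append 2 -> log_len=2
Op 2: F1 acks idx 1 -> match: F0=0 F1=1; commitIndex=1
Op 3: F0 acks idx 1 -> match: F0=1 F1=1; commitIndex=1
Op 4: F0 acks idx 1 -> match: F0=1 F1=1; commitIndex=1
Op 5: F0 acks idx 1 -> match: F0=1 F1=1; commitIndex=1
Op 6: append 3 -> log_len=5
Op 7: append 3 -> log_len=8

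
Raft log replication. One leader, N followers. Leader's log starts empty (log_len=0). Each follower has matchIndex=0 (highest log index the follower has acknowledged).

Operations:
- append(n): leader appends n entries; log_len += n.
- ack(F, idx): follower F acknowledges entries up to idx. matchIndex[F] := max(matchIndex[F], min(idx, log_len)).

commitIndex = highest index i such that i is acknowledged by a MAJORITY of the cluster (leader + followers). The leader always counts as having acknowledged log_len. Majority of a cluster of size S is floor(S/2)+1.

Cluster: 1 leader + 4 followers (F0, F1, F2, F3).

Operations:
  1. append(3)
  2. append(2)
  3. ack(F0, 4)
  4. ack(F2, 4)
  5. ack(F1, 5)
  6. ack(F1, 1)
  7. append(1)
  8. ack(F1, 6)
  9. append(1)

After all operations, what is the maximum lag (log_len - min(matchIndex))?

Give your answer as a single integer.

Answer: 7

Derivation:
Op 1: append 3 -> log_len=3
Op 2: append 2 -> log_len=5
Op 3: F0 acks idx 4 -> match: F0=4 F1=0 F2=0 F3=0; commitIndex=0
Op 4: F2 acks idx 4 -> match: F0=4 F1=0 F2=4 F3=0; commitIndex=4
Op 5: F1 acks idx 5 -> match: F0=4 F1=5 F2=4 F3=0; commitIndex=4
Op 6: F1 acks idx 1 -> match: F0=4 F1=5 F2=4 F3=0; commitIndex=4
Op 7: append 1 -> log_len=6
Op 8: F1 acks idx 6 -> match: F0=4 F1=6 F2=4 F3=0; commitIndex=4
Op 9: append 1 -> log_len=7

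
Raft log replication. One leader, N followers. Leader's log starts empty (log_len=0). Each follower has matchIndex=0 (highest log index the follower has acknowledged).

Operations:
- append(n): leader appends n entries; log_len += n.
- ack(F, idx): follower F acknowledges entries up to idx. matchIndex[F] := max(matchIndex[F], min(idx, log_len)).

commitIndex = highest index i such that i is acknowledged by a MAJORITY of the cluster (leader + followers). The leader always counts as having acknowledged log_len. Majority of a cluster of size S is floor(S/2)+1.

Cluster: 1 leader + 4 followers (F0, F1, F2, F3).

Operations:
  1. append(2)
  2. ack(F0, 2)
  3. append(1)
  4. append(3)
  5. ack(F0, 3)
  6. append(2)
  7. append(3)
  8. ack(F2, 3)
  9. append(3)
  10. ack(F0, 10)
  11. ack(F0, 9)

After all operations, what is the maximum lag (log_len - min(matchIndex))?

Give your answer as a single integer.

Op 1: append 2 -> log_len=2
Op 2: F0 acks idx 2 -> match: F0=2 F1=0 F2=0 F3=0; commitIndex=0
Op 3: append 1 -> log_len=3
Op 4: append 3 -> log_len=6
Op 5: F0 acks idx 3 -> match: F0=3 F1=0 F2=0 F3=0; commitIndex=0
Op 6: append 2 -> log_len=8
Op 7: append 3 -> log_len=11
Op 8: F2 acks idx 3 -> match: F0=3 F1=0 F2=3 F3=0; commitIndex=3
Op 9: append 3 -> log_len=14
Op 10: F0 acks idx 10 -> match: F0=10 F1=0 F2=3 F3=0; commitIndex=3
Op 11: F0 acks idx 9 -> match: F0=10 F1=0 F2=3 F3=0; commitIndex=3

Answer: 14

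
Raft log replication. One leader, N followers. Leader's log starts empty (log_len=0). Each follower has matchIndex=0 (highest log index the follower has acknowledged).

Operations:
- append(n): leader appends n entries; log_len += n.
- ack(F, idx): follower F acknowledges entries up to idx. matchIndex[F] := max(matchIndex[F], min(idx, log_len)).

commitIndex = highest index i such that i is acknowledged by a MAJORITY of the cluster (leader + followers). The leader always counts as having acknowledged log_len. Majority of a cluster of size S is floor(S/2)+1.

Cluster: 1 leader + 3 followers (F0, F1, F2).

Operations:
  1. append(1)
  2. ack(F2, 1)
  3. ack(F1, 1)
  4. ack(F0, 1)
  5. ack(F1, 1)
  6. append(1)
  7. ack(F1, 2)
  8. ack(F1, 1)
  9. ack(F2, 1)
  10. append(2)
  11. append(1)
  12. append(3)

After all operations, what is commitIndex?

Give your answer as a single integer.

Answer: 1

Derivation:
Op 1: append 1 -> log_len=1
Op 2: F2 acks idx 1 -> match: F0=0 F1=0 F2=1; commitIndex=0
Op 3: F1 acks idx 1 -> match: F0=0 F1=1 F2=1; commitIndex=1
Op 4: F0 acks idx 1 -> match: F0=1 F1=1 F2=1; commitIndex=1
Op 5: F1 acks idx 1 -> match: F0=1 F1=1 F2=1; commitIndex=1
Op 6: append 1 -> log_len=2
Op 7: F1 acks idx 2 -> match: F0=1 F1=2 F2=1; commitIndex=1
Op 8: F1 acks idx 1 -> match: F0=1 F1=2 F2=1; commitIndex=1
Op 9: F2 acks idx 1 -> match: F0=1 F1=2 F2=1; commitIndex=1
Op 10: append 2 -> log_len=4
Op 11: append 1 -> log_len=5
Op 12: append 3 -> log_len=8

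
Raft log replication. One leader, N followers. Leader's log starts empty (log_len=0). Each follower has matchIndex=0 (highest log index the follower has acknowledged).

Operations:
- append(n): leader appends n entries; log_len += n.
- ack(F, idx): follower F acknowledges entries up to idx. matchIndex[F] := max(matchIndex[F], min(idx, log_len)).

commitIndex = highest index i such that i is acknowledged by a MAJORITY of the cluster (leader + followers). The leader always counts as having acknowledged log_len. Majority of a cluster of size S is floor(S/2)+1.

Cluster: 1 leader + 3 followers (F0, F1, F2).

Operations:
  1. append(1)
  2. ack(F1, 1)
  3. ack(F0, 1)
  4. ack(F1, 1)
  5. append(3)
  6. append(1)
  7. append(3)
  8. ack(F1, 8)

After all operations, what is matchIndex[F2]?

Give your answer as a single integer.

Answer: 0

Derivation:
Op 1: append 1 -> log_len=1
Op 2: F1 acks idx 1 -> match: F0=0 F1=1 F2=0; commitIndex=0
Op 3: F0 acks idx 1 -> match: F0=1 F1=1 F2=0; commitIndex=1
Op 4: F1 acks idx 1 -> match: F0=1 F1=1 F2=0; commitIndex=1
Op 5: append 3 -> log_len=4
Op 6: append 1 -> log_len=5
Op 7: append 3 -> log_len=8
Op 8: F1 acks idx 8 -> match: F0=1 F1=8 F2=0; commitIndex=1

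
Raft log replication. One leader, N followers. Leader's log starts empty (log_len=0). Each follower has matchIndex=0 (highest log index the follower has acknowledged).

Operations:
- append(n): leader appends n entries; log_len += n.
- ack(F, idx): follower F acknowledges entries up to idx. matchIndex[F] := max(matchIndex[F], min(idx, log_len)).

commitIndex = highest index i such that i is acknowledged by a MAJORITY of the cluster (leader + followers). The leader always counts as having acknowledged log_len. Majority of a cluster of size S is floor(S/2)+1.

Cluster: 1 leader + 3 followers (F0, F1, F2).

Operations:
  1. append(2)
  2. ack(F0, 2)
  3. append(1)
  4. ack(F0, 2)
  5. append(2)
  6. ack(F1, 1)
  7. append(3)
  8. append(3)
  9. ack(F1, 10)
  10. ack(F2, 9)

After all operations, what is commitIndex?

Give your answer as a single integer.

Answer: 9

Derivation:
Op 1: append 2 -> log_len=2
Op 2: F0 acks idx 2 -> match: F0=2 F1=0 F2=0; commitIndex=0
Op 3: append 1 -> log_len=3
Op 4: F0 acks idx 2 -> match: F0=2 F1=0 F2=0; commitIndex=0
Op 5: append 2 -> log_len=5
Op 6: F1 acks idx 1 -> match: F0=2 F1=1 F2=0; commitIndex=1
Op 7: append 3 -> log_len=8
Op 8: append 3 -> log_len=11
Op 9: F1 acks idx 10 -> match: F0=2 F1=10 F2=0; commitIndex=2
Op 10: F2 acks idx 9 -> match: F0=2 F1=10 F2=9; commitIndex=9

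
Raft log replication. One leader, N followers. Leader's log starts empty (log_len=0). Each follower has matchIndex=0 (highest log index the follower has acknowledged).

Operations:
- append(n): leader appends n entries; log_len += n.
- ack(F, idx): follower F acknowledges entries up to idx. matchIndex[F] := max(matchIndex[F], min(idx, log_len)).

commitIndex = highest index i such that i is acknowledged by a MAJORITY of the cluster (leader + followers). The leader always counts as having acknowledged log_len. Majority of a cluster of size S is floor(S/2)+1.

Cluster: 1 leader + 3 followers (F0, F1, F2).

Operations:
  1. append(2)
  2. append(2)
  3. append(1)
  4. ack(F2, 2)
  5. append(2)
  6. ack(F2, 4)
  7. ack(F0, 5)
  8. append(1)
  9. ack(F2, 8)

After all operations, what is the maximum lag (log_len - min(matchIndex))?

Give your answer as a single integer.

Answer: 8

Derivation:
Op 1: append 2 -> log_len=2
Op 2: append 2 -> log_len=4
Op 3: append 1 -> log_len=5
Op 4: F2 acks idx 2 -> match: F0=0 F1=0 F2=2; commitIndex=0
Op 5: append 2 -> log_len=7
Op 6: F2 acks idx 4 -> match: F0=0 F1=0 F2=4; commitIndex=0
Op 7: F0 acks idx 5 -> match: F0=5 F1=0 F2=4; commitIndex=4
Op 8: append 1 -> log_len=8
Op 9: F2 acks idx 8 -> match: F0=5 F1=0 F2=8; commitIndex=5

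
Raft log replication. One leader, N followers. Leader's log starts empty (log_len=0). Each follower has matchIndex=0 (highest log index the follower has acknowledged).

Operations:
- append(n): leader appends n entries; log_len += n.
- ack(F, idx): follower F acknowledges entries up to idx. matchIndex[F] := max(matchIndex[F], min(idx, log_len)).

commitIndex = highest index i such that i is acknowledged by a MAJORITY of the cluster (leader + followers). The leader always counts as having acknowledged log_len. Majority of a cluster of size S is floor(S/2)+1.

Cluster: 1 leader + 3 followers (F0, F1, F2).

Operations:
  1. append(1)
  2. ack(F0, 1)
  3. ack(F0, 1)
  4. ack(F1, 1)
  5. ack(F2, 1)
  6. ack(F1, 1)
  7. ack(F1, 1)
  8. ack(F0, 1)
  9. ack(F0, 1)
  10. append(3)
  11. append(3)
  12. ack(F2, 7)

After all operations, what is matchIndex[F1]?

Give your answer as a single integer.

Answer: 1

Derivation:
Op 1: append 1 -> log_len=1
Op 2: F0 acks idx 1 -> match: F0=1 F1=0 F2=0; commitIndex=0
Op 3: F0 acks idx 1 -> match: F0=1 F1=0 F2=0; commitIndex=0
Op 4: F1 acks idx 1 -> match: F0=1 F1=1 F2=0; commitIndex=1
Op 5: F2 acks idx 1 -> match: F0=1 F1=1 F2=1; commitIndex=1
Op 6: F1 acks idx 1 -> match: F0=1 F1=1 F2=1; commitIndex=1
Op 7: F1 acks idx 1 -> match: F0=1 F1=1 F2=1; commitIndex=1
Op 8: F0 acks idx 1 -> match: F0=1 F1=1 F2=1; commitIndex=1
Op 9: F0 acks idx 1 -> match: F0=1 F1=1 F2=1; commitIndex=1
Op 10: append 3 -> log_len=4
Op 11: append 3 -> log_len=7
Op 12: F2 acks idx 7 -> match: F0=1 F1=1 F2=7; commitIndex=1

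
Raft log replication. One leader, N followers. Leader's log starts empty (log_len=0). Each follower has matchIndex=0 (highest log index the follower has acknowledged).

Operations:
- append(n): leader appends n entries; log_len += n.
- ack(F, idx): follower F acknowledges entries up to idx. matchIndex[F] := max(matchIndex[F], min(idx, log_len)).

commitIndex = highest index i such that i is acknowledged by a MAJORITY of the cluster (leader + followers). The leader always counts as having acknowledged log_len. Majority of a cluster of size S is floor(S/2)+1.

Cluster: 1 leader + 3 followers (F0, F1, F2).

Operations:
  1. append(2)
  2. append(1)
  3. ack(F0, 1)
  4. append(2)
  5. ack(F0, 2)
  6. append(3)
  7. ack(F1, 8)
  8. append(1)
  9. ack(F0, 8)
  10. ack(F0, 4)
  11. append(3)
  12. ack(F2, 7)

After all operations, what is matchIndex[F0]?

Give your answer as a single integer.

Answer: 8

Derivation:
Op 1: append 2 -> log_len=2
Op 2: append 1 -> log_len=3
Op 3: F0 acks idx 1 -> match: F0=1 F1=0 F2=0; commitIndex=0
Op 4: append 2 -> log_len=5
Op 5: F0 acks idx 2 -> match: F0=2 F1=0 F2=0; commitIndex=0
Op 6: append 3 -> log_len=8
Op 7: F1 acks idx 8 -> match: F0=2 F1=8 F2=0; commitIndex=2
Op 8: append 1 -> log_len=9
Op 9: F0 acks idx 8 -> match: F0=8 F1=8 F2=0; commitIndex=8
Op 10: F0 acks idx 4 -> match: F0=8 F1=8 F2=0; commitIndex=8
Op 11: append 3 -> log_len=12
Op 12: F2 acks idx 7 -> match: F0=8 F1=8 F2=7; commitIndex=8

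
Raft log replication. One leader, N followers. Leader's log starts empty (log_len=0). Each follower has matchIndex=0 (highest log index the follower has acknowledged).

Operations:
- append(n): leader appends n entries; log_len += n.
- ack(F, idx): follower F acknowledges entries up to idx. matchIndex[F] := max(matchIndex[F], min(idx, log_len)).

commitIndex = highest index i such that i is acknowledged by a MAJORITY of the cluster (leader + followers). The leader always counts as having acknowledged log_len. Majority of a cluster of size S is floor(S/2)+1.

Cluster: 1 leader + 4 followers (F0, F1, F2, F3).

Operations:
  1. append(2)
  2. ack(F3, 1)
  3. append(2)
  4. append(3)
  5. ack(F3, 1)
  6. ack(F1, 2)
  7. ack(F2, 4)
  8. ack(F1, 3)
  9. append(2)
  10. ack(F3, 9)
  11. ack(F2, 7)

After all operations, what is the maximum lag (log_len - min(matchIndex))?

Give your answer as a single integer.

Answer: 9

Derivation:
Op 1: append 2 -> log_len=2
Op 2: F3 acks idx 1 -> match: F0=0 F1=0 F2=0 F3=1; commitIndex=0
Op 3: append 2 -> log_len=4
Op 4: append 3 -> log_len=7
Op 5: F3 acks idx 1 -> match: F0=0 F1=0 F2=0 F3=1; commitIndex=0
Op 6: F1 acks idx 2 -> match: F0=0 F1=2 F2=0 F3=1; commitIndex=1
Op 7: F2 acks idx 4 -> match: F0=0 F1=2 F2=4 F3=1; commitIndex=2
Op 8: F1 acks idx 3 -> match: F0=0 F1=3 F2=4 F3=1; commitIndex=3
Op 9: append 2 -> log_len=9
Op 10: F3 acks idx 9 -> match: F0=0 F1=3 F2=4 F3=9; commitIndex=4
Op 11: F2 acks idx 7 -> match: F0=0 F1=3 F2=7 F3=9; commitIndex=7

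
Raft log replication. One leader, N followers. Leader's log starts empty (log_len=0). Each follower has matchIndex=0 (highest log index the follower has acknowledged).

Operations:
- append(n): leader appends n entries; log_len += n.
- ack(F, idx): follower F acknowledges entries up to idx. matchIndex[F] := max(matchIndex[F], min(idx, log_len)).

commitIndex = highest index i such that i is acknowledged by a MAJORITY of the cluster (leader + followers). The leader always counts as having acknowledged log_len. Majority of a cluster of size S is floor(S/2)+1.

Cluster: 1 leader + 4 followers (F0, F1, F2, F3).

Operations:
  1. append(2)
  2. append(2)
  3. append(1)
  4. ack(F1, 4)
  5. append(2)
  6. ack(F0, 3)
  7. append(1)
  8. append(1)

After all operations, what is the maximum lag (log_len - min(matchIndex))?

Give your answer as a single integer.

Op 1: append 2 -> log_len=2
Op 2: append 2 -> log_len=4
Op 3: append 1 -> log_len=5
Op 4: F1 acks idx 4 -> match: F0=0 F1=4 F2=0 F3=0; commitIndex=0
Op 5: append 2 -> log_len=7
Op 6: F0 acks idx 3 -> match: F0=3 F1=4 F2=0 F3=0; commitIndex=3
Op 7: append 1 -> log_len=8
Op 8: append 1 -> log_len=9

Answer: 9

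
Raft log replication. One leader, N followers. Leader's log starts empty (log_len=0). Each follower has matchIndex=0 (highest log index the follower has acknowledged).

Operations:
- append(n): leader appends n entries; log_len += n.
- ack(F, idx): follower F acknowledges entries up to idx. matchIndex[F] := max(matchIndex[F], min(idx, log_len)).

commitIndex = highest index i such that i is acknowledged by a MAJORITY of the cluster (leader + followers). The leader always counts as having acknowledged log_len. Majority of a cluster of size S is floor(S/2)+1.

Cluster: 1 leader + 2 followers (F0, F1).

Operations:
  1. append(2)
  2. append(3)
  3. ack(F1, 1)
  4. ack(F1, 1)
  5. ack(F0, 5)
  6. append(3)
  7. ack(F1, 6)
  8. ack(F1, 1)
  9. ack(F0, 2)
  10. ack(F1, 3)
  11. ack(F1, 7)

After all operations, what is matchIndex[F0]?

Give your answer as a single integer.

Op 1: append 2 -> log_len=2
Op 2: append 3 -> log_len=5
Op 3: F1 acks idx 1 -> match: F0=0 F1=1; commitIndex=1
Op 4: F1 acks idx 1 -> match: F0=0 F1=1; commitIndex=1
Op 5: F0 acks idx 5 -> match: F0=5 F1=1; commitIndex=5
Op 6: append 3 -> log_len=8
Op 7: F1 acks idx 6 -> match: F0=5 F1=6; commitIndex=6
Op 8: F1 acks idx 1 -> match: F0=5 F1=6; commitIndex=6
Op 9: F0 acks idx 2 -> match: F0=5 F1=6; commitIndex=6
Op 10: F1 acks idx 3 -> match: F0=5 F1=6; commitIndex=6
Op 11: F1 acks idx 7 -> match: F0=5 F1=7; commitIndex=7

Answer: 5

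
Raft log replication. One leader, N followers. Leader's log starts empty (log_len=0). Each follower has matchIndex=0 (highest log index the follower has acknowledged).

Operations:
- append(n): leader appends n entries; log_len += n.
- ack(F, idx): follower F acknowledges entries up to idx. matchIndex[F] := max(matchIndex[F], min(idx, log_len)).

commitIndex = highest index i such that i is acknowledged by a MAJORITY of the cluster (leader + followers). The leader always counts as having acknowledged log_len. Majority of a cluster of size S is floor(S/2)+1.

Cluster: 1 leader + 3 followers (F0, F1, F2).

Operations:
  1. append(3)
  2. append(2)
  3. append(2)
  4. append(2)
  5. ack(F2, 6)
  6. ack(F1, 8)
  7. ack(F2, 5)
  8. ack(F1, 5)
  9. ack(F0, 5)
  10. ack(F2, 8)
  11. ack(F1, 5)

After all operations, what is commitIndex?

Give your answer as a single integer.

Answer: 8

Derivation:
Op 1: append 3 -> log_len=3
Op 2: append 2 -> log_len=5
Op 3: append 2 -> log_len=7
Op 4: append 2 -> log_len=9
Op 5: F2 acks idx 6 -> match: F0=0 F1=0 F2=6; commitIndex=0
Op 6: F1 acks idx 8 -> match: F0=0 F1=8 F2=6; commitIndex=6
Op 7: F2 acks idx 5 -> match: F0=0 F1=8 F2=6; commitIndex=6
Op 8: F1 acks idx 5 -> match: F0=0 F1=8 F2=6; commitIndex=6
Op 9: F0 acks idx 5 -> match: F0=5 F1=8 F2=6; commitIndex=6
Op 10: F2 acks idx 8 -> match: F0=5 F1=8 F2=8; commitIndex=8
Op 11: F1 acks idx 5 -> match: F0=5 F1=8 F2=8; commitIndex=8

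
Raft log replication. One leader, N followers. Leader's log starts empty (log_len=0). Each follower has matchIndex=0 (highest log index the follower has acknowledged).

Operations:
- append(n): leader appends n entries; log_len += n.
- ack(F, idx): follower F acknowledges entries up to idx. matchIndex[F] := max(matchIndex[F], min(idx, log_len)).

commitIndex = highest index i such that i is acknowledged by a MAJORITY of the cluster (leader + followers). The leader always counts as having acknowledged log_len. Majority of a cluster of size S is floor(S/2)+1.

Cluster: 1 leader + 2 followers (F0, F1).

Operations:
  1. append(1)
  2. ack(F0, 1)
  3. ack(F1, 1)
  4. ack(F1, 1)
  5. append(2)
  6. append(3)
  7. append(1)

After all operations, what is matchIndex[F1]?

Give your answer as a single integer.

Answer: 1

Derivation:
Op 1: append 1 -> log_len=1
Op 2: F0 acks idx 1 -> match: F0=1 F1=0; commitIndex=1
Op 3: F1 acks idx 1 -> match: F0=1 F1=1; commitIndex=1
Op 4: F1 acks idx 1 -> match: F0=1 F1=1; commitIndex=1
Op 5: append 2 -> log_len=3
Op 6: append 3 -> log_len=6
Op 7: append 1 -> log_len=7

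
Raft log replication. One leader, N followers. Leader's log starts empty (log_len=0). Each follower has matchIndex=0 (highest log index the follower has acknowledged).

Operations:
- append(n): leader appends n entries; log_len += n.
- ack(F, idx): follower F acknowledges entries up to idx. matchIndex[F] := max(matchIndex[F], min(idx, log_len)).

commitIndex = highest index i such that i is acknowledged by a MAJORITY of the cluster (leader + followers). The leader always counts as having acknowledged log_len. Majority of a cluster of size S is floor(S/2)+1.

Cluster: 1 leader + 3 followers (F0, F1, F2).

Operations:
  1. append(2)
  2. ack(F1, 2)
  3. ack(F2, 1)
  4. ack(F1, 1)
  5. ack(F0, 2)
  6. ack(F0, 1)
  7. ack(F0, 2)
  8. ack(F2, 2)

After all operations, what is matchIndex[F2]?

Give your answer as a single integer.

Answer: 2

Derivation:
Op 1: append 2 -> log_len=2
Op 2: F1 acks idx 2 -> match: F0=0 F1=2 F2=0; commitIndex=0
Op 3: F2 acks idx 1 -> match: F0=0 F1=2 F2=1; commitIndex=1
Op 4: F1 acks idx 1 -> match: F0=0 F1=2 F2=1; commitIndex=1
Op 5: F0 acks idx 2 -> match: F0=2 F1=2 F2=1; commitIndex=2
Op 6: F0 acks idx 1 -> match: F0=2 F1=2 F2=1; commitIndex=2
Op 7: F0 acks idx 2 -> match: F0=2 F1=2 F2=1; commitIndex=2
Op 8: F2 acks idx 2 -> match: F0=2 F1=2 F2=2; commitIndex=2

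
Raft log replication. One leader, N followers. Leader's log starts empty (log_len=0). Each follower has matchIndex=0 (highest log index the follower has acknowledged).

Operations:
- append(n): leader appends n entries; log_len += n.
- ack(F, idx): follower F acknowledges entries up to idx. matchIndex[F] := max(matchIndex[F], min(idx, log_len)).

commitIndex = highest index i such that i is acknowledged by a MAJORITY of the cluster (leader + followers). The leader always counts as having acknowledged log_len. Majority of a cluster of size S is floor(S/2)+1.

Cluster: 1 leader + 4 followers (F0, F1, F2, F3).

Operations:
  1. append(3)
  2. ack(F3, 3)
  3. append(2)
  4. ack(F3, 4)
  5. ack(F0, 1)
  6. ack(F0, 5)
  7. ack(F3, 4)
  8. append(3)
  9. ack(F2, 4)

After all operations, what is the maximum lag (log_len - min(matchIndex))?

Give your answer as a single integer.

Answer: 8

Derivation:
Op 1: append 3 -> log_len=3
Op 2: F3 acks idx 3 -> match: F0=0 F1=0 F2=0 F3=3; commitIndex=0
Op 3: append 2 -> log_len=5
Op 4: F3 acks idx 4 -> match: F0=0 F1=0 F2=0 F3=4; commitIndex=0
Op 5: F0 acks idx 1 -> match: F0=1 F1=0 F2=0 F3=4; commitIndex=1
Op 6: F0 acks idx 5 -> match: F0=5 F1=0 F2=0 F3=4; commitIndex=4
Op 7: F3 acks idx 4 -> match: F0=5 F1=0 F2=0 F3=4; commitIndex=4
Op 8: append 3 -> log_len=8
Op 9: F2 acks idx 4 -> match: F0=5 F1=0 F2=4 F3=4; commitIndex=4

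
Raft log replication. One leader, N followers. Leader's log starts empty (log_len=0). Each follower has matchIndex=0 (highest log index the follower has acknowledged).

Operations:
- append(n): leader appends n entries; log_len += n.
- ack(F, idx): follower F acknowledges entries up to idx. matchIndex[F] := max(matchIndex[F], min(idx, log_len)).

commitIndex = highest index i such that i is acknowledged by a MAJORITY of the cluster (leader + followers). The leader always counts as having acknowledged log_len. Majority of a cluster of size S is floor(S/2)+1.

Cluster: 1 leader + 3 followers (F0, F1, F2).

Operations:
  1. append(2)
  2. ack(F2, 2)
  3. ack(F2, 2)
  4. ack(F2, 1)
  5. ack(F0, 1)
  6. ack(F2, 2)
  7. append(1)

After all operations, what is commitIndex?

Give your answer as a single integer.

Answer: 1

Derivation:
Op 1: append 2 -> log_len=2
Op 2: F2 acks idx 2 -> match: F0=0 F1=0 F2=2; commitIndex=0
Op 3: F2 acks idx 2 -> match: F0=0 F1=0 F2=2; commitIndex=0
Op 4: F2 acks idx 1 -> match: F0=0 F1=0 F2=2; commitIndex=0
Op 5: F0 acks idx 1 -> match: F0=1 F1=0 F2=2; commitIndex=1
Op 6: F2 acks idx 2 -> match: F0=1 F1=0 F2=2; commitIndex=1
Op 7: append 1 -> log_len=3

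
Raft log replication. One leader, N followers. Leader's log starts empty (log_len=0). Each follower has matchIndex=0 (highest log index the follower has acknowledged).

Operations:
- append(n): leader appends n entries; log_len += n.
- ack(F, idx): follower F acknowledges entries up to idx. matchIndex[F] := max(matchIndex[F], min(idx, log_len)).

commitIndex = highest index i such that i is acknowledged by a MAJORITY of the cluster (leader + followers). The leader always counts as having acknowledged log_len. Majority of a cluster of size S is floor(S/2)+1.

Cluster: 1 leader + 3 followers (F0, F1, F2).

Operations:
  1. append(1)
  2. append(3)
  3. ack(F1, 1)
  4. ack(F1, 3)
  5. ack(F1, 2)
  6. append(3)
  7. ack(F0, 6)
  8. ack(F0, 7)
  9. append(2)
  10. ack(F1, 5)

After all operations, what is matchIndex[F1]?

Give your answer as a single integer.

Answer: 5

Derivation:
Op 1: append 1 -> log_len=1
Op 2: append 3 -> log_len=4
Op 3: F1 acks idx 1 -> match: F0=0 F1=1 F2=0; commitIndex=0
Op 4: F1 acks idx 3 -> match: F0=0 F1=3 F2=0; commitIndex=0
Op 5: F1 acks idx 2 -> match: F0=0 F1=3 F2=0; commitIndex=0
Op 6: append 3 -> log_len=7
Op 7: F0 acks idx 6 -> match: F0=6 F1=3 F2=0; commitIndex=3
Op 8: F0 acks idx 7 -> match: F0=7 F1=3 F2=0; commitIndex=3
Op 9: append 2 -> log_len=9
Op 10: F1 acks idx 5 -> match: F0=7 F1=5 F2=0; commitIndex=5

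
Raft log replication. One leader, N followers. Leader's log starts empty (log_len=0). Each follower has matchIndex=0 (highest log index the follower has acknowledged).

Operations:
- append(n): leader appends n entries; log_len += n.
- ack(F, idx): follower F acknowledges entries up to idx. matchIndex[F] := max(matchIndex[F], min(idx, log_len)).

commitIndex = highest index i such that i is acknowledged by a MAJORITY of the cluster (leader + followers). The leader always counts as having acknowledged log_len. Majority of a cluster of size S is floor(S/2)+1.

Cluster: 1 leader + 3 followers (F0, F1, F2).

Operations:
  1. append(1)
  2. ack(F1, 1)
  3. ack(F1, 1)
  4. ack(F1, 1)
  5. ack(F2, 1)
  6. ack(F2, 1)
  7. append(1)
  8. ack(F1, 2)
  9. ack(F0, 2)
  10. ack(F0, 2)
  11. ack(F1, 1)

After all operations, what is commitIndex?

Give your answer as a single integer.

Answer: 2

Derivation:
Op 1: append 1 -> log_len=1
Op 2: F1 acks idx 1 -> match: F0=0 F1=1 F2=0; commitIndex=0
Op 3: F1 acks idx 1 -> match: F0=0 F1=1 F2=0; commitIndex=0
Op 4: F1 acks idx 1 -> match: F0=0 F1=1 F2=0; commitIndex=0
Op 5: F2 acks idx 1 -> match: F0=0 F1=1 F2=1; commitIndex=1
Op 6: F2 acks idx 1 -> match: F0=0 F1=1 F2=1; commitIndex=1
Op 7: append 1 -> log_len=2
Op 8: F1 acks idx 2 -> match: F0=0 F1=2 F2=1; commitIndex=1
Op 9: F0 acks idx 2 -> match: F0=2 F1=2 F2=1; commitIndex=2
Op 10: F0 acks idx 2 -> match: F0=2 F1=2 F2=1; commitIndex=2
Op 11: F1 acks idx 1 -> match: F0=2 F1=2 F2=1; commitIndex=2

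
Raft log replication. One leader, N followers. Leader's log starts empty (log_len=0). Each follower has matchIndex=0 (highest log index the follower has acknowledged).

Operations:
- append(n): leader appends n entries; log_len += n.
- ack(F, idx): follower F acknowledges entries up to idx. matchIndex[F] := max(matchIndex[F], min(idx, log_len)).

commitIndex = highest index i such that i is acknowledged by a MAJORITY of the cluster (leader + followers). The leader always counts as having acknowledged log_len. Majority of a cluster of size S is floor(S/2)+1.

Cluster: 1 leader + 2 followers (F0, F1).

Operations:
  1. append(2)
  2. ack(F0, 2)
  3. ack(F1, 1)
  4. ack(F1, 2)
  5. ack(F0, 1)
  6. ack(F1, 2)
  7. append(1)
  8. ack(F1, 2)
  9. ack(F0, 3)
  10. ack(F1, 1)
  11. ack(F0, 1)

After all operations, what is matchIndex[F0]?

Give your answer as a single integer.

Op 1: append 2 -> log_len=2
Op 2: F0 acks idx 2 -> match: F0=2 F1=0; commitIndex=2
Op 3: F1 acks idx 1 -> match: F0=2 F1=1; commitIndex=2
Op 4: F1 acks idx 2 -> match: F0=2 F1=2; commitIndex=2
Op 5: F0 acks idx 1 -> match: F0=2 F1=2; commitIndex=2
Op 6: F1 acks idx 2 -> match: F0=2 F1=2; commitIndex=2
Op 7: append 1 -> log_len=3
Op 8: F1 acks idx 2 -> match: F0=2 F1=2; commitIndex=2
Op 9: F0 acks idx 3 -> match: F0=3 F1=2; commitIndex=3
Op 10: F1 acks idx 1 -> match: F0=3 F1=2; commitIndex=3
Op 11: F0 acks idx 1 -> match: F0=3 F1=2; commitIndex=3

Answer: 3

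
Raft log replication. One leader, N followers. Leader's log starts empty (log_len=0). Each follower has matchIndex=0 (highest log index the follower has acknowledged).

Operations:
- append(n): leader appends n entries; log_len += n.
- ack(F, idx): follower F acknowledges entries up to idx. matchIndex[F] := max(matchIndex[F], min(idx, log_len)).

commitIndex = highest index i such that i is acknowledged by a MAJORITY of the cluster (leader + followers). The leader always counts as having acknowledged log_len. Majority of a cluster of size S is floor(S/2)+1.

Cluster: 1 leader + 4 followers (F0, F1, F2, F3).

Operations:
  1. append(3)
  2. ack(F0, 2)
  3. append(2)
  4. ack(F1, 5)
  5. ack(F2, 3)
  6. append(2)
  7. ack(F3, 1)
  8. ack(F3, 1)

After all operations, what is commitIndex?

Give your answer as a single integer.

Op 1: append 3 -> log_len=3
Op 2: F0 acks idx 2 -> match: F0=2 F1=0 F2=0 F3=0; commitIndex=0
Op 3: append 2 -> log_len=5
Op 4: F1 acks idx 5 -> match: F0=2 F1=5 F2=0 F3=0; commitIndex=2
Op 5: F2 acks idx 3 -> match: F0=2 F1=5 F2=3 F3=0; commitIndex=3
Op 6: append 2 -> log_len=7
Op 7: F3 acks idx 1 -> match: F0=2 F1=5 F2=3 F3=1; commitIndex=3
Op 8: F3 acks idx 1 -> match: F0=2 F1=5 F2=3 F3=1; commitIndex=3

Answer: 3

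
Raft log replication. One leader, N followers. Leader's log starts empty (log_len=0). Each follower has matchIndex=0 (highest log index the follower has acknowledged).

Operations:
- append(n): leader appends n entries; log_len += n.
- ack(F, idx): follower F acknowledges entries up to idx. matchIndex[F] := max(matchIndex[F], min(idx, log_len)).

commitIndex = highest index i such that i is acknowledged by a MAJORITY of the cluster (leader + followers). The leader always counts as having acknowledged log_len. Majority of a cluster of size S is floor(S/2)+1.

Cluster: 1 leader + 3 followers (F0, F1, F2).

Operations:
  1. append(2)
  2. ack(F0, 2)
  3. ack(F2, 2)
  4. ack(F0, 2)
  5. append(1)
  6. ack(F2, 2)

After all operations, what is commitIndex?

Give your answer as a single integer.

Answer: 2

Derivation:
Op 1: append 2 -> log_len=2
Op 2: F0 acks idx 2 -> match: F0=2 F1=0 F2=0; commitIndex=0
Op 3: F2 acks idx 2 -> match: F0=2 F1=0 F2=2; commitIndex=2
Op 4: F0 acks idx 2 -> match: F0=2 F1=0 F2=2; commitIndex=2
Op 5: append 1 -> log_len=3
Op 6: F2 acks idx 2 -> match: F0=2 F1=0 F2=2; commitIndex=2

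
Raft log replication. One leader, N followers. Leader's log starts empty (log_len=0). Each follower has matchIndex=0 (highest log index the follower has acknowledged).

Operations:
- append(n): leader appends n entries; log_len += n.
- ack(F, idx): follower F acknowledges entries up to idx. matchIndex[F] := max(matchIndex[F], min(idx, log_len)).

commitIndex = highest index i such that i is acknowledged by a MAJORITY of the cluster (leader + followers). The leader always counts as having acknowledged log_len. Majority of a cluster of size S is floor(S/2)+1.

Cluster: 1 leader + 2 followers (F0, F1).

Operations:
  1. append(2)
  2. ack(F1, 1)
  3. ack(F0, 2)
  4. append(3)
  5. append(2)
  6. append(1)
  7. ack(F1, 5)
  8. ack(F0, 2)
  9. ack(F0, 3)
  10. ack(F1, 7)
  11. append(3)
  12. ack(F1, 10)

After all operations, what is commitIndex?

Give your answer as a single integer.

Op 1: append 2 -> log_len=2
Op 2: F1 acks idx 1 -> match: F0=0 F1=1; commitIndex=1
Op 3: F0 acks idx 2 -> match: F0=2 F1=1; commitIndex=2
Op 4: append 3 -> log_len=5
Op 5: append 2 -> log_len=7
Op 6: append 1 -> log_len=8
Op 7: F1 acks idx 5 -> match: F0=2 F1=5; commitIndex=5
Op 8: F0 acks idx 2 -> match: F0=2 F1=5; commitIndex=5
Op 9: F0 acks idx 3 -> match: F0=3 F1=5; commitIndex=5
Op 10: F1 acks idx 7 -> match: F0=3 F1=7; commitIndex=7
Op 11: append 3 -> log_len=11
Op 12: F1 acks idx 10 -> match: F0=3 F1=10; commitIndex=10

Answer: 10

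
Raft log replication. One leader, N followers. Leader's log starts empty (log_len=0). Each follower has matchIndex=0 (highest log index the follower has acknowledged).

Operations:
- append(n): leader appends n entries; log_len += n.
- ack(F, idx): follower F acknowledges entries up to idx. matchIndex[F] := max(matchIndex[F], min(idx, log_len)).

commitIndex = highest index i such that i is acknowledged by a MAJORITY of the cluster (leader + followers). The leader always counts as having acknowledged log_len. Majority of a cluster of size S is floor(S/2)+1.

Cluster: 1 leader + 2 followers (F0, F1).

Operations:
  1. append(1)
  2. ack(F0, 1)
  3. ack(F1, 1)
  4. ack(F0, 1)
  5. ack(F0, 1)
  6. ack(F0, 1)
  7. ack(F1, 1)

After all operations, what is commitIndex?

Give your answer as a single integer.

Answer: 1

Derivation:
Op 1: append 1 -> log_len=1
Op 2: F0 acks idx 1 -> match: F0=1 F1=0; commitIndex=1
Op 3: F1 acks idx 1 -> match: F0=1 F1=1; commitIndex=1
Op 4: F0 acks idx 1 -> match: F0=1 F1=1; commitIndex=1
Op 5: F0 acks idx 1 -> match: F0=1 F1=1; commitIndex=1
Op 6: F0 acks idx 1 -> match: F0=1 F1=1; commitIndex=1
Op 7: F1 acks idx 1 -> match: F0=1 F1=1; commitIndex=1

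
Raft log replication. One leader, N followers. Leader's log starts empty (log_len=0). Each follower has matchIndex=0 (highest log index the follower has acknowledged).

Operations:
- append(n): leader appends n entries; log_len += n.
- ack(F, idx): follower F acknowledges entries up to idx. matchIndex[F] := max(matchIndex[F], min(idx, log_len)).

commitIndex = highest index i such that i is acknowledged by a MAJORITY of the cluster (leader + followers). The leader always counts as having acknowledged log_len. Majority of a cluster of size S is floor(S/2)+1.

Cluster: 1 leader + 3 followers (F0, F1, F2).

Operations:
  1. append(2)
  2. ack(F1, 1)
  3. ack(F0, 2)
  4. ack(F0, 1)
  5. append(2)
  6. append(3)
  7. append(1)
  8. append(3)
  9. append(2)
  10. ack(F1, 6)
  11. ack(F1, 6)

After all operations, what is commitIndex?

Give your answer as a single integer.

Op 1: append 2 -> log_len=2
Op 2: F1 acks idx 1 -> match: F0=0 F1=1 F2=0; commitIndex=0
Op 3: F0 acks idx 2 -> match: F0=2 F1=1 F2=0; commitIndex=1
Op 4: F0 acks idx 1 -> match: F0=2 F1=1 F2=0; commitIndex=1
Op 5: append 2 -> log_len=4
Op 6: append 3 -> log_len=7
Op 7: append 1 -> log_len=8
Op 8: append 3 -> log_len=11
Op 9: append 2 -> log_len=13
Op 10: F1 acks idx 6 -> match: F0=2 F1=6 F2=0; commitIndex=2
Op 11: F1 acks idx 6 -> match: F0=2 F1=6 F2=0; commitIndex=2

Answer: 2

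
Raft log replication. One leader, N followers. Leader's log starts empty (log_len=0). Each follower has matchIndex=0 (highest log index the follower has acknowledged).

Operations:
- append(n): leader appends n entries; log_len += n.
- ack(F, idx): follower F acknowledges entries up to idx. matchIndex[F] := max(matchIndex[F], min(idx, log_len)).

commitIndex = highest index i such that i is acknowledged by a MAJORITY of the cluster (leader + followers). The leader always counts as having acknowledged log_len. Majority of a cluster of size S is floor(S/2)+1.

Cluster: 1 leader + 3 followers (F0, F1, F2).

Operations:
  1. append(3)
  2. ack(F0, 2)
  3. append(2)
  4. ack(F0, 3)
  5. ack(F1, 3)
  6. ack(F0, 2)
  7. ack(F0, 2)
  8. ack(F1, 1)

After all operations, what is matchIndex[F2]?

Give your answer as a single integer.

Answer: 0

Derivation:
Op 1: append 3 -> log_len=3
Op 2: F0 acks idx 2 -> match: F0=2 F1=0 F2=0; commitIndex=0
Op 3: append 2 -> log_len=5
Op 4: F0 acks idx 3 -> match: F0=3 F1=0 F2=0; commitIndex=0
Op 5: F1 acks idx 3 -> match: F0=3 F1=3 F2=0; commitIndex=3
Op 6: F0 acks idx 2 -> match: F0=3 F1=3 F2=0; commitIndex=3
Op 7: F0 acks idx 2 -> match: F0=3 F1=3 F2=0; commitIndex=3
Op 8: F1 acks idx 1 -> match: F0=3 F1=3 F2=0; commitIndex=3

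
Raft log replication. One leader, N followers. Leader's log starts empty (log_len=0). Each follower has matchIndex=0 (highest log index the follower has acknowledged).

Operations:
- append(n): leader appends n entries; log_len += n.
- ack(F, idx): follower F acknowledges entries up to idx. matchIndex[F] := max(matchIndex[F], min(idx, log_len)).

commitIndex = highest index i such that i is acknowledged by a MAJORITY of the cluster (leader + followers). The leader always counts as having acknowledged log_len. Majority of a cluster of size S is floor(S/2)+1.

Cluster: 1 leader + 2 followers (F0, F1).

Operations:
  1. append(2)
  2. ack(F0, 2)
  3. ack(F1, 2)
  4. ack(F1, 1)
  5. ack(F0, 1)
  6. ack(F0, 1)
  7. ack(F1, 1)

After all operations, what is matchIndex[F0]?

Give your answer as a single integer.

Answer: 2

Derivation:
Op 1: append 2 -> log_len=2
Op 2: F0 acks idx 2 -> match: F0=2 F1=0; commitIndex=2
Op 3: F1 acks idx 2 -> match: F0=2 F1=2; commitIndex=2
Op 4: F1 acks idx 1 -> match: F0=2 F1=2; commitIndex=2
Op 5: F0 acks idx 1 -> match: F0=2 F1=2; commitIndex=2
Op 6: F0 acks idx 1 -> match: F0=2 F1=2; commitIndex=2
Op 7: F1 acks idx 1 -> match: F0=2 F1=2; commitIndex=2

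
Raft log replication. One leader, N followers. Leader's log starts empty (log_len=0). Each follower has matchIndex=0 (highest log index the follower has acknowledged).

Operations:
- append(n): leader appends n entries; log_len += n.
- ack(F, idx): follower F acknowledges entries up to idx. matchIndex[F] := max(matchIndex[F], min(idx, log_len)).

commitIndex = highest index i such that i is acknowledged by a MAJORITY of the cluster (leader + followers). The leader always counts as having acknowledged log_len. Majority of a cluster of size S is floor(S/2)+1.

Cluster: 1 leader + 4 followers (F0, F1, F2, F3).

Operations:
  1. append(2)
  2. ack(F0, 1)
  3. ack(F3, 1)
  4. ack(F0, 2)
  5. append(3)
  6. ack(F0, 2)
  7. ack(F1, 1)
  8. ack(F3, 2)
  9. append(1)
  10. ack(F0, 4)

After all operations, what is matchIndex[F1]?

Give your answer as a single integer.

Op 1: append 2 -> log_len=2
Op 2: F0 acks idx 1 -> match: F0=1 F1=0 F2=0 F3=0; commitIndex=0
Op 3: F3 acks idx 1 -> match: F0=1 F1=0 F2=0 F3=1; commitIndex=1
Op 4: F0 acks idx 2 -> match: F0=2 F1=0 F2=0 F3=1; commitIndex=1
Op 5: append 3 -> log_len=5
Op 6: F0 acks idx 2 -> match: F0=2 F1=0 F2=0 F3=1; commitIndex=1
Op 7: F1 acks idx 1 -> match: F0=2 F1=1 F2=0 F3=1; commitIndex=1
Op 8: F3 acks idx 2 -> match: F0=2 F1=1 F2=0 F3=2; commitIndex=2
Op 9: append 1 -> log_len=6
Op 10: F0 acks idx 4 -> match: F0=4 F1=1 F2=0 F3=2; commitIndex=2

Answer: 1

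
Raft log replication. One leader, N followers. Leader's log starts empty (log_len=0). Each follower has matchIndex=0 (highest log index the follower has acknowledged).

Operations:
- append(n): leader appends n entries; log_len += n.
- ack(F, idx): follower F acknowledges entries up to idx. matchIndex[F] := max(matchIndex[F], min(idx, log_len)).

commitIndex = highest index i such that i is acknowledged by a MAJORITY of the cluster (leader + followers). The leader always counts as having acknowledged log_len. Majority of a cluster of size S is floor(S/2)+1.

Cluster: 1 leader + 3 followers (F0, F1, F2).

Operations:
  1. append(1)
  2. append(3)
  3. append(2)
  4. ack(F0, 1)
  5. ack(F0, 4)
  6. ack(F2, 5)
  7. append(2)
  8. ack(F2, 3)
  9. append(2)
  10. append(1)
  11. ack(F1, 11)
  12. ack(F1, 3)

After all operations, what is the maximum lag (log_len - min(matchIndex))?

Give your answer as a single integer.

Op 1: append 1 -> log_len=1
Op 2: append 3 -> log_len=4
Op 3: append 2 -> log_len=6
Op 4: F0 acks idx 1 -> match: F0=1 F1=0 F2=0; commitIndex=0
Op 5: F0 acks idx 4 -> match: F0=4 F1=0 F2=0; commitIndex=0
Op 6: F2 acks idx 5 -> match: F0=4 F1=0 F2=5; commitIndex=4
Op 7: append 2 -> log_len=8
Op 8: F2 acks idx 3 -> match: F0=4 F1=0 F2=5; commitIndex=4
Op 9: append 2 -> log_len=10
Op 10: append 1 -> log_len=11
Op 11: F1 acks idx 11 -> match: F0=4 F1=11 F2=5; commitIndex=5
Op 12: F1 acks idx 3 -> match: F0=4 F1=11 F2=5; commitIndex=5

Answer: 7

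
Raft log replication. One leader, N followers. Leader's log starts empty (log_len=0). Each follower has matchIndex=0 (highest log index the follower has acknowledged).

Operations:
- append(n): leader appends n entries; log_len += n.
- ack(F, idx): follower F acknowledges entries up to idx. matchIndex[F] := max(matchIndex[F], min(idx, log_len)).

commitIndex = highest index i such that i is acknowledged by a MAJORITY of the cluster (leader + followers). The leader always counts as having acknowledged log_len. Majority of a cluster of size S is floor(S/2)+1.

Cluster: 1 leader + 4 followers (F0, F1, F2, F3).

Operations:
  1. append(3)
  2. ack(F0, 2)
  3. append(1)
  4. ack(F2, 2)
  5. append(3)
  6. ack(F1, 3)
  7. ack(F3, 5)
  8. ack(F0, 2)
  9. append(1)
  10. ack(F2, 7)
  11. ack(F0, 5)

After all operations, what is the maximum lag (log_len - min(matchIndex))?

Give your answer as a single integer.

Op 1: append 3 -> log_len=3
Op 2: F0 acks idx 2 -> match: F0=2 F1=0 F2=0 F3=0; commitIndex=0
Op 3: append 1 -> log_len=4
Op 4: F2 acks idx 2 -> match: F0=2 F1=0 F2=2 F3=0; commitIndex=2
Op 5: append 3 -> log_len=7
Op 6: F1 acks idx 3 -> match: F0=2 F1=3 F2=2 F3=0; commitIndex=2
Op 7: F3 acks idx 5 -> match: F0=2 F1=3 F2=2 F3=5; commitIndex=3
Op 8: F0 acks idx 2 -> match: F0=2 F1=3 F2=2 F3=5; commitIndex=3
Op 9: append 1 -> log_len=8
Op 10: F2 acks idx 7 -> match: F0=2 F1=3 F2=7 F3=5; commitIndex=5
Op 11: F0 acks idx 5 -> match: F0=5 F1=3 F2=7 F3=5; commitIndex=5

Answer: 5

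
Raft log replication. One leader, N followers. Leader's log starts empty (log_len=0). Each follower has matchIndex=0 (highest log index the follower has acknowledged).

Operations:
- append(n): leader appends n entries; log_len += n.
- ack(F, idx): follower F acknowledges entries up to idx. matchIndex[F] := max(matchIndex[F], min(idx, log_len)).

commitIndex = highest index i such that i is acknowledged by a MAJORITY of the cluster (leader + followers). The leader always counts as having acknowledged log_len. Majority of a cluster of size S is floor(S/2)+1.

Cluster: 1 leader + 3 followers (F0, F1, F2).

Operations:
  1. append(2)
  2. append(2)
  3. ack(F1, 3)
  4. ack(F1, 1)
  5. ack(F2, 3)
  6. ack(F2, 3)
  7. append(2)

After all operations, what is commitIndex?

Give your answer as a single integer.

Op 1: append 2 -> log_len=2
Op 2: append 2 -> log_len=4
Op 3: F1 acks idx 3 -> match: F0=0 F1=3 F2=0; commitIndex=0
Op 4: F1 acks idx 1 -> match: F0=0 F1=3 F2=0; commitIndex=0
Op 5: F2 acks idx 3 -> match: F0=0 F1=3 F2=3; commitIndex=3
Op 6: F2 acks idx 3 -> match: F0=0 F1=3 F2=3; commitIndex=3
Op 7: append 2 -> log_len=6

Answer: 3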